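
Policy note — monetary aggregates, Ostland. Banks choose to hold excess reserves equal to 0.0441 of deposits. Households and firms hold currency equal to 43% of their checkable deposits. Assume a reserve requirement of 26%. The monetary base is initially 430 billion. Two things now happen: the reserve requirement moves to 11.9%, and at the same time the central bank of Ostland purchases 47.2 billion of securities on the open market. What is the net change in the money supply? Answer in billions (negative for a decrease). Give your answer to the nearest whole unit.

313 billion

Before: m₁ = (1 + 0.43) / (0.26 + 0.0441 + 0.43) ≈ 1.9480, MB₁ = 430, so M₁ = 1.9480 × 430 = 837.64 billion.
After: m₂ = (1 + 0.43) / (0.119 + 0.0441 + 0.43) ≈ 2.4111, MB₂ = 430 + 47.2 = 477.2, so M₂ = 2.4111 × 477.2 ≈ 1150.5769 billion.
ΔM = M₂ − M₁ = 1150.5769 − 837.64 = 312.9369 billion.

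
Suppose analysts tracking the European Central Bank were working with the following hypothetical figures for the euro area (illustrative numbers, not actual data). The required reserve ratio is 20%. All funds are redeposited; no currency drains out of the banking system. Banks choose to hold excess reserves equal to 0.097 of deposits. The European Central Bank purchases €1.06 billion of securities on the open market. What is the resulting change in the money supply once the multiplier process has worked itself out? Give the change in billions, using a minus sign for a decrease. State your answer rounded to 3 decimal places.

The money multiplier is m = 1 / (rr + e) = 1 / (0.2 + 0.097) ≈ 3.36700.
The purchase adds 1.06 billion of base, so ΔM = m × ΔMB = 3.36700 × (+1.06) ≈ 3.569 billion.

€3.569 billion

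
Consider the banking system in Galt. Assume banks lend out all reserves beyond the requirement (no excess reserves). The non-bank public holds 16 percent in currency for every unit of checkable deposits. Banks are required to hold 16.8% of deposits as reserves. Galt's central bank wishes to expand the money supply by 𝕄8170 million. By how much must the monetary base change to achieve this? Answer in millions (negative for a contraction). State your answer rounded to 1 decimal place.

𝕄2310.1 million

The money multiplier is m = (1 + c) / (rr + c) = (1 + 0.16) / (0.168 + 0.16) ≈ 3.536585.
ΔMB = ΔM / m = (+8170) / 3.536585 ≈ 2310.1382 million.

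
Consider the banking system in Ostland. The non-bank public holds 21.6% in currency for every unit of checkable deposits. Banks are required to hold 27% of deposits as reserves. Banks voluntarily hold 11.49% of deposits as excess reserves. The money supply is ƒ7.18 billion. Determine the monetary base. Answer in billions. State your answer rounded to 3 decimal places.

ƒ3.548 billion

The money multiplier is m = (1 + c) / (rr + e + c) = (1 + 0.216) / (0.27 + 0.1149 + 0.216) ≈ 2.02363.
MB = M / m = 7.18 / 2.02363 ≈ 3.5481 billion.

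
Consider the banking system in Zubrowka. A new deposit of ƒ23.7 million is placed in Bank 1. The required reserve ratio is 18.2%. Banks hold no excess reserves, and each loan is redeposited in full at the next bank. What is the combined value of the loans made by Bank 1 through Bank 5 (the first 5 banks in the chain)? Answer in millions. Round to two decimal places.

ƒ67.51 million

Bank i lends (1 − rr)^i of the original deposit: Bank 1 lends 23.7·0.8180 = 19.3866, Bank 2 lends 23.7·0.8180² ≈ 15.8582, and so on.
Summing a geometric series: total = 23.7·[0.8180·(1 − 0.8180^5) / (1 − 0.8180)] ≈ 67.5079 million.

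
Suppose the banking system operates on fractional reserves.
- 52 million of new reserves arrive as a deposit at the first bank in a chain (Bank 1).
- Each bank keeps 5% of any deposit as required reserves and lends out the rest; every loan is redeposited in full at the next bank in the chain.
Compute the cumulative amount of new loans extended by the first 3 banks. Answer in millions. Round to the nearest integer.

Bank i lends (1 − rr)^i of the original deposit: Bank 1 lends 52·0.9500 = 49.4000, Bank 2 lends 52·0.9500² = 46.9300, and so on.
Summing a geometric series: total = 52·[0.9500·(1 − 0.9500^3) / (1 − 0.9500)] = 140.9135 million.

141 million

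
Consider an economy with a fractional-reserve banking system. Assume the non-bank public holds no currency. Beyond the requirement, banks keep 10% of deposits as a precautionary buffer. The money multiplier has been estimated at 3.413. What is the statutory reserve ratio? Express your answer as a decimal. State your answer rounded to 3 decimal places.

Using m = 3.413. Since m = (1 + c)/(c + rr + e), the denominator satisfies c + rr + e = (1 + c)/m = (1 + 0) / 3.413 ≈ 0.292997.
With c = 0 and e = 0.1, the statutory reserve ratio is 0.292997 − 0 − 0.1 = 0.192997.

0.193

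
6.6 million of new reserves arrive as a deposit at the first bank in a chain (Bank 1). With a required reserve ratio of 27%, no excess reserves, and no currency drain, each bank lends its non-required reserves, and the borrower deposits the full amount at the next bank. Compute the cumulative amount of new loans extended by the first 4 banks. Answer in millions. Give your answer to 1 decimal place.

Bank i lends (1 − rr)^i of the original deposit: Bank 1 lends 6.6·0.7300 = 4.8180, Bank 2 lends 6.6·0.7300² ≈ 3.5171, and so on.
Summing a geometric series: total = 6.6·[0.7300·(1 − 0.7300^4) / (1 − 0.7300)] ≈ 12.7769 million.

12.8 million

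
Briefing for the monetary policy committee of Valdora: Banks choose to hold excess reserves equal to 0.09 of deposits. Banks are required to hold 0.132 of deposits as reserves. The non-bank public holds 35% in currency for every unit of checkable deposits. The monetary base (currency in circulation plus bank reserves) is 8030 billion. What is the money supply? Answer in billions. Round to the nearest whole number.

The money multiplier is m = (1 + c) / (rr + e + c) = (1 + 0.35) / (0.132 + 0.09 + 0.35) ≈ 2.36014.
So M = m × MB = 2.36014 × 8030 = 18951.9242 billion.

18952 billion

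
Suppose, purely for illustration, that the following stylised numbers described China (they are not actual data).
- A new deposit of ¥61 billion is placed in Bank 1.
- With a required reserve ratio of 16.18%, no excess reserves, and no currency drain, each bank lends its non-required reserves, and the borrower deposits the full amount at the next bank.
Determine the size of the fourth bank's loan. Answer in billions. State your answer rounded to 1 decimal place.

¥30.1 billion

Each bank lends a fraction (1 − rr) = 0.8382 of the deposit it receives, so Bank 4 receives 61·0.8382^3 and lends 61·0.8382^4 ≈ 30.1107 billion.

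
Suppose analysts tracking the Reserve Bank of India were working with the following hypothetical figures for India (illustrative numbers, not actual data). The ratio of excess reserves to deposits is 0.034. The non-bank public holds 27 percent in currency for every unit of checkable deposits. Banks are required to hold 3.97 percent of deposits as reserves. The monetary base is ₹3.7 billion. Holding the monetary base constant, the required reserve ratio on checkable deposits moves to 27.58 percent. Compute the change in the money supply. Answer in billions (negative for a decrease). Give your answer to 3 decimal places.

-5.567 billion

Initially m₁ = (1 + 0.27) / (0.0397 + 0.034 + 0.27) ≈ 3.69508, so M₁ = 3.69508 × 3.7 ≈ 13.6718 billion.
After the change m₂ = (1 + 0.27) / (0.2758 + 0.034 + 0.27) ≈ 2.19041, so M₂ = 2.19041 × 3.7 ≈ 8.1045 billion.
ΔM = M₂ − M₁ = 8.1045 − 13.6718 = -5.5673 billion.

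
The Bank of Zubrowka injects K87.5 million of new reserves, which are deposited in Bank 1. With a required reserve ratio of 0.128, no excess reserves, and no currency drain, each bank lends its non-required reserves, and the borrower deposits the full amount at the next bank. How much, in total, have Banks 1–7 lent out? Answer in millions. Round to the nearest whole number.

K368 million

Bank i lends (1 − rr)^i of the original deposit: Bank 1 lends 87.5·0.8720 = 76.3000, Bank 2 lends 87.5·0.8720² = 66.5336, and so on.
Summing a geometric series: total = 87.5·[0.8720·(1 − 0.8720^7) / (1 − 0.8720)] ≈ 367.5707 million.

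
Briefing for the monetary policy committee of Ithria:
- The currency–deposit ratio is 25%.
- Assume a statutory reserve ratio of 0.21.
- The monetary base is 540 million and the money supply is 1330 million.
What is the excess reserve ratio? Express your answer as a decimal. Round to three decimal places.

0.048

Using m = M/MB = 1330/540 ≈ 2.462963. Since m = (1 + c)/(c + rr + e), the denominator satisfies c + rr + e = (1 + c)/m = (1 + 0.25) / 2.462963 ≈ 0.507519.
With c = 0.25 and rr = 0.21, the excess reserve ratio is 0.507519 − 0.25 − 0.21 = 0.047519.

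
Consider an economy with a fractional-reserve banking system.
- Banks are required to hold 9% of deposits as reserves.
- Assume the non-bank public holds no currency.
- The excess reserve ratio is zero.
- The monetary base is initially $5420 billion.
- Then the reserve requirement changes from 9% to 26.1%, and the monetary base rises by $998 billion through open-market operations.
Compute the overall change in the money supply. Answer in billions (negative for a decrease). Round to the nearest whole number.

-35632 billion

Before: m₁ = 1 / (0.09) ≈ 11.11111, MB₁ = 5420, so M₁ = 11.11111 × 5420 = 60222.2162 billion.
After: m₂ = 1 / (0.261) ≈ 3.83142, MB₂ = 5420 + 998 = 6418, so M₂ = 3.83142 × 6418 ≈ 24590.0536 billion.
ΔM = M₂ − M₁ = 24590.0536 − 60222.2162 = -35632.1626 billion.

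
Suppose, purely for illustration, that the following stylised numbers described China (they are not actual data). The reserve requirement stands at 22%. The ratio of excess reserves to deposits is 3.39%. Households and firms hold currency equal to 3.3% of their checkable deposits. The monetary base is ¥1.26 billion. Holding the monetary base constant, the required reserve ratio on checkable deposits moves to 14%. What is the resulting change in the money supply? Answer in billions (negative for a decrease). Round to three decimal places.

¥1.754 billion

Initially m₁ = (1 + 0.033) / (0.22 + 0.0339 + 0.033) ≈ 3.60056, so M₁ = 3.60056 × 1.26 ≈ 4.5367 billion.
After the change m₂ = (1 + 0.033) / (0.14 + 0.0339 + 0.033) ≈ 4.99275, so M₂ = 4.99275 × 1.26 ≈ 6.2909 billion.
ΔM = M₂ − M₁ = 6.2909 − 4.5367 = 1.7542 billion.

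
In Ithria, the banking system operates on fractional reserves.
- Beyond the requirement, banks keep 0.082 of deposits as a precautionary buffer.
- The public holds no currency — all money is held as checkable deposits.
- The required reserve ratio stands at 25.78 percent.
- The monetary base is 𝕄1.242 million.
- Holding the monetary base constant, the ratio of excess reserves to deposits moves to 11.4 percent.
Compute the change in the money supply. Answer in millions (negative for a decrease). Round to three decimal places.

Initially m₁ = 1 / (0.2578 + 0.082) ≈ 2.94291, so M₁ = 2.94291 × 1.242 ≈ 3.6551 million.
After the change m₂ = 1 / (0.2578 + 0.114) ≈ 2.68962, so M₂ = 2.68962 × 1.242 ≈ 3.3405 million.
ΔM = M₂ − M₁ = 3.3405 − 3.6551 = -0.3146 million.

-0.315 million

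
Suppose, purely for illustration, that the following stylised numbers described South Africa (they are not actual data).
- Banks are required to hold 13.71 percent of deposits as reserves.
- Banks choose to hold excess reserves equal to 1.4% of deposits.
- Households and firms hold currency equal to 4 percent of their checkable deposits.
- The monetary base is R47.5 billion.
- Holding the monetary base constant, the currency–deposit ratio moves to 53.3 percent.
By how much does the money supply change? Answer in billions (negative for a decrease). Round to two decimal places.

Initially m₁ = (1 + 0.04) / (0.1371 + 0.014 + 0.04) ≈ 5.44218, so M₁ = 5.44218 × 47.5 ≈ 258.5035 billion.
After the change m₂ = (1 + 0.533) / (0.1371 + 0.014 + 0.533) ≈ 2.24090, so M₂ = 2.24090 × 47.5 ≈ 106.4427 billion.
ΔM = M₂ − M₁ = 106.4427 − 258.5035 = -152.0608 billion.

-152.06 billion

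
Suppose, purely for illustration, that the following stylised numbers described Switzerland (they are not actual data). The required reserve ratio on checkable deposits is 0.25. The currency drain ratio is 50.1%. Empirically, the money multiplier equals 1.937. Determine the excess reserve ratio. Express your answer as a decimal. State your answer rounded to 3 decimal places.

Using m = 1.937. Since m = (1 + c)/(c + rr + e), the denominator satisfies c + rr + e = (1 + c)/m = (1 + 0.501) / 1.937 ≈ 0.774910.
With c = 0.501 and rr = 0.25, the excess reserve ratio is 0.774910 − 0.501 − 0.25 = 0.02391.

0.024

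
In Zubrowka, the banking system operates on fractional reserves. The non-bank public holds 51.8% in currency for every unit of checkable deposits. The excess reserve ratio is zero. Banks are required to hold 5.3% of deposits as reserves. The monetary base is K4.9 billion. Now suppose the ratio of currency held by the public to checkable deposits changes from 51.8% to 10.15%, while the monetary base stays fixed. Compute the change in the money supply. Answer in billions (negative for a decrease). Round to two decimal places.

Initially m₁ = (1 + 0.518) / (0.053 + 0.518) ≈ 2.6585, so M₁ = 2.6585 × 4.9 ≈ 13.0267 billion.
After the change m₂ = (1 + 0.1015) / (0.053 + 0.1015) ≈ 7.1294, so M₂ = 7.1294 × 4.9 ≈ 34.9341 billion.
ΔM = M₂ − M₁ = 34.9341 − 13.0267 = 21.9074 billion.

K21.91 billion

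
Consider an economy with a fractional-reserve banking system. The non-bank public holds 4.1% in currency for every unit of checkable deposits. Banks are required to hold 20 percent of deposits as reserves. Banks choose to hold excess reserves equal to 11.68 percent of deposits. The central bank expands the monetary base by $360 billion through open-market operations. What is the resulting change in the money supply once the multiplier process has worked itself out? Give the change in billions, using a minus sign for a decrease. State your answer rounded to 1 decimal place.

$1047.4 billion

The money multiplier is m = (1 + c) / (rr + e + c) = (1 + 0.041) / (0.2 + 0.1168 + 0.041) ≈ 2.90945.
The purchase adds 360 billion of base, so ΔM = m × ΔMB = 2.90945 × (+360) = 1047.402 billion.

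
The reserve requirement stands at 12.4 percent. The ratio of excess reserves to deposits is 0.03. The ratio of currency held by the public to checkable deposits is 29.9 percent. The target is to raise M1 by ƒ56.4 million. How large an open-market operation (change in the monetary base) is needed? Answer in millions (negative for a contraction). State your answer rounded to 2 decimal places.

The money multiplier is m = (1 + c) / (rr + e + c) = (1 + 0.299) / (0.124 + 0.03 + 0.299) ≈ 2.86755.
ΔMB = ΔM / m = (+56.4) / 2.86755 ≈ 19.6684 million.

ƒ19.67 million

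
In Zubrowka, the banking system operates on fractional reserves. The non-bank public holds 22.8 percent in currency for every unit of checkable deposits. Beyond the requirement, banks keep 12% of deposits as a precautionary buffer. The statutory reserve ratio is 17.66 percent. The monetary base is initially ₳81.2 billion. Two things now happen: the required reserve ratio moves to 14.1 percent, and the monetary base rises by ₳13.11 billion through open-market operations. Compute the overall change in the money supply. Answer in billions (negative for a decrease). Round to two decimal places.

₳46.76 billion

Before: m₁ = (1 + 0.228) / (0.1766 + 0.12 + 0.228) ≈ 2.34083, MB₁ = 81.2, so M₁ = 2.34083 × 81.2 ≈ 190.0754 billion.
After: m₂ = (1 + 0.228) / (0.141 + 0.12 + 0.228) ≈ 2.51125, MB₂ = 81.2 + 13.11 = 94.31, so M₂ = 2.51125 × 94.31 ≈ 236.836 billion.
ΔM = M₂ − M₁ = 236.836 − 190.0754 = 46.7606 billion.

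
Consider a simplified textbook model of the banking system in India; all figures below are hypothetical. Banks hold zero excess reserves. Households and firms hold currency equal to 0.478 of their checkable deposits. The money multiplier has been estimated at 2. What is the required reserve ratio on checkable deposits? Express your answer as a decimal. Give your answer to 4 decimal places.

0.2610

Using m = 2. Since m = (1 + c)/(c + rr + e), the denominator satisfies c + rr + e = (1 + c)/m = (1 + 0.478) / 2 = 0.739000.
With c = 0.478 and e = 0, the required reserve ratio on checkable deposits is 0.739000 − 0.478 − 0 = 0.261.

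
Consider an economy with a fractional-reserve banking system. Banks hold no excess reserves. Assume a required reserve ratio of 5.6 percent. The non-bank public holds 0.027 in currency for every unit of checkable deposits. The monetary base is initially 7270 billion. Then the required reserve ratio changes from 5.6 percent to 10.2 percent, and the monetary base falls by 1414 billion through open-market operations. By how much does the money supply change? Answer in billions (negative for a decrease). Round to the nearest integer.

-43334 billion

Before: m₁ = (1 + 0.027) / (0.056 + 0.027) ≈ 12.37349, MB₁ = 7270, so M₁ = 12.37349 × 7270 = 89955.2723 billion.
After: m₂ = (1 + 0.027) / (0.102 + 0.027) ≈ 7.96124, MB₂ = 7270 − 1414 = 5856, so M₂ = 7.96124 × 5856 ≈ 46621.0214 billion.
ΔM = M₂ − M₁ = 46621.0214 − 89955.2723 = -43334.2509 billion.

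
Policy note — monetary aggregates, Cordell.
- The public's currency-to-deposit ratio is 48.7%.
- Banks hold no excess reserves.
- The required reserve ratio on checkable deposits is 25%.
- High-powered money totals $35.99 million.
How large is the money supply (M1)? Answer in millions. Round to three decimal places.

$72.615 million

The money multiplier is m = (1 + c) / (rr + c) = (1 + 0.487) / (0.25 + 0.487) ≈ 2.017639.
So M = m × MB = 2.017639 × 35.99 ≈ 72.6148 million.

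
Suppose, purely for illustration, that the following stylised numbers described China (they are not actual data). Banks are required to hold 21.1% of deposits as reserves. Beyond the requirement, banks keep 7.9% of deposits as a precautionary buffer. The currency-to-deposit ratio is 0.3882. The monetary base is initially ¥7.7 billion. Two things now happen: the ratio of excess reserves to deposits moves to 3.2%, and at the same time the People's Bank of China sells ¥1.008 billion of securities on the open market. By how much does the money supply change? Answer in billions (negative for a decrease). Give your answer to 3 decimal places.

-1.043 billion

Before: m₁ = (1 + 0.3882) / (0.211 + 0.079 + 0.3882) ≈ 2.04689, MB₁ = 7.7, so M₁ = 2.04689 × 7.7 ≈ 15.7611 billion.
After: m₂ = (1 + 0.3882) / (0.211 + 0.032 + 0.3882) ≈ 2.19930, MB₂ = 7.7 − 1.008 = 6.692, so M₂ = 2.19930 × 6.692 ≈ 14.7177 billion.
ΔM = M₂ − M₁ = 14.7177 − 15.7611 = -1.0434 billion.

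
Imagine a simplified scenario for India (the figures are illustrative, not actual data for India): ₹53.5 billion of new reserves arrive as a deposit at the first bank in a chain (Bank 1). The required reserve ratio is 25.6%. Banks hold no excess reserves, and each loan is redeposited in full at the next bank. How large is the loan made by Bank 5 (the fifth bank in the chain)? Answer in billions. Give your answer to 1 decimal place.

₹12.2 billion

Each bank lends a fraction (1 − rr) = 0.7440 of the deposit it receives, so Bank 5 receives 53.5·0.7440^4 and lends 53.5·0.7440^5 ≈ 12.1960 billion.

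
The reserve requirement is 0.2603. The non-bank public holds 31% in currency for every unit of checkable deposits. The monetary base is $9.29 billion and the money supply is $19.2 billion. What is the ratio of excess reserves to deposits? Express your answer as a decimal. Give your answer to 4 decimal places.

Using m = M/MB = 19.2/9.29 ≈ 2.066738. Since m = (1 + c)/(c + rr + e), the denominator satisfies c + rr + e = (1 + c)/m = (1 + 0.31) / 2.066738 ≈ 0.633849.
With c = 0.31 and rr = 0.2603, the ratio of excess reserves to deposits is 0.633849 − 0.31 − 0.2603 = 0.063549.

0.0635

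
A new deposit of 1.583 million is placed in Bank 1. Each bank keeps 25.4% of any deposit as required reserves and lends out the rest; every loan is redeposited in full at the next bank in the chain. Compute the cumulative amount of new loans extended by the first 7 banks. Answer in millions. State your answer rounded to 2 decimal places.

4.05 million

Bank i lends (1 − rr)^i of the original deposit: Bank 1 lends 1.583·0.7460 ≈ 1.1809, Bank 2 lends 1.583·0.7460² ≈ 0.8810, and so on.
Summing a geometric series: total = 1.583·[0.7460·(1 − 0.7460^7) / (1 − 0.7460)] ≈ 4.0515 million.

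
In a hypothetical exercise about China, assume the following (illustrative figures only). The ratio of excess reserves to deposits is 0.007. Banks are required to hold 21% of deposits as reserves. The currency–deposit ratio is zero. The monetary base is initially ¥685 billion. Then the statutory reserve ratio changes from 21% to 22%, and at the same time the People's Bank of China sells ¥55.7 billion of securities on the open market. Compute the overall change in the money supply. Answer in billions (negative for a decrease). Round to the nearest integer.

Before: m₁ = 1 / (0.21 + 0.007) ≈ 4.6083, MB₁ = 685, so M₁ = 4.6083 × 685 = 3156.6855 billion.
After: m₂ = 1 / (0.22 + 0.007) ≈ 4.4053, MB₂ = 685 − 55.7 = 629.3, so M₂ = 4.4053 × 629.3 ≈ 2772.2553 billion.
ΔM = M₂ − M₁ = 2772.2553 − 3156.6855 = -384.4302 billion.

-384 billion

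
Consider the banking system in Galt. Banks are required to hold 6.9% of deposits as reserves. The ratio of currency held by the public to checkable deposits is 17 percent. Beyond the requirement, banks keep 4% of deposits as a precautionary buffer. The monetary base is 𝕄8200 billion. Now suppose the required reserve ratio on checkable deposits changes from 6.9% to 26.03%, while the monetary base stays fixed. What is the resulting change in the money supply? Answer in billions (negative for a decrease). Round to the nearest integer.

-13987 billion

Initially m₁ = (1 + 0.17) / (0.069 + 0.04 + 0.17) ≈ 4.19355, so M₁ = 4.19355 × 8200 = 34387.11 billion.
After the change m₂ = (1 + 0.17) / (0.2603 + 0.04 + 0.17) ≈ 2.48777, so M₂ = 2.48777 × 8200 = 20399.714 billion.
ΔM = M₂ − M₁ = 20399.714 − 34387.11 = -13987.396 billion.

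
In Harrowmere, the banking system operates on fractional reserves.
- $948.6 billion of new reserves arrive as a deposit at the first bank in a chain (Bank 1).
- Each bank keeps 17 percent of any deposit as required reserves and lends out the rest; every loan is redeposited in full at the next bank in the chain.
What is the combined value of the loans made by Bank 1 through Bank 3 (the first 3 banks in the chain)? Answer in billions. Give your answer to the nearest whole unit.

$1983 billion

Bank i lends (1 − rr)^i of the original deposit: Bank 1 lends 948.6·0.8300 = 787.3380, Bank 2 lends 948.6·0.8300² ≈ 653.4905, and so on.
Summing a geometric series: total = 948.6·[0.8300·(1 − 0.8300^3) / (1 − 0.8300)] ≈ 1983.2257 billion.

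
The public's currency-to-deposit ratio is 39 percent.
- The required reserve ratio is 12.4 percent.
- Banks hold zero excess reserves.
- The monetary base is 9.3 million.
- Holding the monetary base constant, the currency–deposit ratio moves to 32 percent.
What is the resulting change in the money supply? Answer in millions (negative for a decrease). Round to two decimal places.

Initially m₁ = (1 + 0.39) / (0.124 + 0.39) ≈ 2.7043, so M₁ = 2.7043 × 9.3 ≈ 25.15 million.
After the change m₂ = (1 + 0.32) / (0.124 + 0.32) ≈ 2.9730, so M₂ = 2.9730 × 9.3 = 27.6489 million.
ΔM = M₂ − M₁ = 27.6489 − 25.15 = 2.4989 million.

2.50 million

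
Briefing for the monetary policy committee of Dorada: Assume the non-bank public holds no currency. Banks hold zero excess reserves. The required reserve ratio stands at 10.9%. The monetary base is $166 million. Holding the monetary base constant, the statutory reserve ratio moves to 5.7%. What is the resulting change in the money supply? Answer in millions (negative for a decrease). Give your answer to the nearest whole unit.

$1389 million

Initially m₁ = 1 / (0.109) ≈ 9.1743, so M₁ = 9.1743 × 166 = 1522.9338 million.
After the change m₂ = 1 / (0.057) ≈ 17.5439, so M₂ = 17.5439 × 166 = 2912.2874 million.
ΔM = M₂ − M₁ = 2912.2874 − 1522.9338 = 1389.3536 million.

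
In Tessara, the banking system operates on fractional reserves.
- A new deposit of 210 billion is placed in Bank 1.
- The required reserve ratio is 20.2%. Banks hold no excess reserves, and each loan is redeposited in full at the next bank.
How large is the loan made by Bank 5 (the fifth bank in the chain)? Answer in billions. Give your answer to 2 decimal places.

Each bank lends a fraction (1 − rr) = 0.7980 of the deposit it receives, so Bank 5 receives 210·0.7980^4 and lends 210·0.7980^5 ≈ 67.9569 billion.

67.96 billion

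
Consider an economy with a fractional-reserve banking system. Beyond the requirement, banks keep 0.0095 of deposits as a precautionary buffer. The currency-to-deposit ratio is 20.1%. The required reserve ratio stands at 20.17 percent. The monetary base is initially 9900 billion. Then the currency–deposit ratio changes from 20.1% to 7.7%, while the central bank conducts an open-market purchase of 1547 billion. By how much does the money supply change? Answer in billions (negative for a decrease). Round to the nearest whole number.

Before: m₁ = (1 + 0.201) / (0.2017 + 0.0095 + 0.201) ≈ 2.913634, MB₁ = 9900, so M₁ = 2.913634 × 9900 = 28844.9766 billion.
After: m₂ = (1 + 0.077) / (0.2017 + 0.0095 + 0.077) ≈ 3.736988, MB₂ = 9900 + 1547 = 11447, so M₂ = 3.736988 × 11447 ≈ 42777.3016 billion.
ΔM = M₂ − M₁ = 42777.3016 − 28844.9766 = 13932.325 billion.

13932 billion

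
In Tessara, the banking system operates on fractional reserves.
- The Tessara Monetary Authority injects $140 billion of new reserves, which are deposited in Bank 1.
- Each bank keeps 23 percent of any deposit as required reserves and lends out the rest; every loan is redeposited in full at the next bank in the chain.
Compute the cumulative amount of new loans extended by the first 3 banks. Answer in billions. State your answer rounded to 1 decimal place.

$254.7 billion

Bank i lends (1 − rr)^i of the original deposit: Bank 1 lends 140·0.7700 = 107.8000, Bank 2 lends 140·0.7700² = 83.0060, and so on.
Summing a geometric series: total = 140·[0.7700·(1 − 0.7700^3) / (1 − 0.7700)] ≈ 254.7206 billion.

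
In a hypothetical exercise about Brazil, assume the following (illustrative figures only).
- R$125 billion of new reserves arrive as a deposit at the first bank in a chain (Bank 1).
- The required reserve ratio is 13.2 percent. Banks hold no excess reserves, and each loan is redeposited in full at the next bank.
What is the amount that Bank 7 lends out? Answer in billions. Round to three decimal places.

R$46.403 billion

Each bank lends a fraction (1 − rr) = 0.8680 of the deposit it receives, so Bank 7 receives 125·0.8680^6 and lends 125·0.8680^7 ≈ 46.4032 billion.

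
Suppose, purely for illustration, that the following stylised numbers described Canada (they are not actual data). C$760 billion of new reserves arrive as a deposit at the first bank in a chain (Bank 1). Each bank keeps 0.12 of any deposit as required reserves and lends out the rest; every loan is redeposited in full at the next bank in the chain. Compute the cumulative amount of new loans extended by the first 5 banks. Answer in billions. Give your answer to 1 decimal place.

Bank i lends (1 − rr)^i of the original deposit: Bank 1 lends 760·0.8800 = 668.8000, Bank 2 lends 760·0.8800² = 588.5440, and so on.
Summing a geometric series: total = 760·[0.8800·(1 − 0.8800^5) / (1 − 0.8800)] ≈ 2632.1075 billion.

C$2632.1 billion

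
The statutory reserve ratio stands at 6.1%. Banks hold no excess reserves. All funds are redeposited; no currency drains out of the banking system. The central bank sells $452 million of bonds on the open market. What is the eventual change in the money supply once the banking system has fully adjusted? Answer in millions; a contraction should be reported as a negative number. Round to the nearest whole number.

-7410 million

The simple money multiplier is m = 1/rr = 1/0.061 ≈ 16.3934.
An open-market sale reduces the monetary base by 452 million, so ΔM = m × ΔMB = 16.3934 × (−452) = -7409.8168 million.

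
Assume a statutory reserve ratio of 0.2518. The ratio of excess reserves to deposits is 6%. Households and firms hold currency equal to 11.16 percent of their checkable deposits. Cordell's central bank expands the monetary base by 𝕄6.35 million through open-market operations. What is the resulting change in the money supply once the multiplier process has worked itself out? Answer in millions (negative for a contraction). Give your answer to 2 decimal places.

The money multiplier is m = (1 + c) / (rr + e + c) = (1 + 0.1116) / (0.2518 + 0.06 + 0.1116) ≈ 2.6254.
The purchase adds 6.35 million of base, so ΔM = m × ΔMB = 2.6254 × (+6.35) ≈ 16.6713 million.

𝕄16.67 million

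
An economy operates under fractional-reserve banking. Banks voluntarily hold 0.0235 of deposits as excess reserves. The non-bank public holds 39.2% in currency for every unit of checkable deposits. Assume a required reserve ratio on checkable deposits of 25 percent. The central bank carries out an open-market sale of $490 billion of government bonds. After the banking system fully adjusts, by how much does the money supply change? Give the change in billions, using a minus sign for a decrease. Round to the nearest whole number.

-1025 billion

The money multiplier is m = (1 + c) / (rr + e + c) = (1 + 0.392) / (0.25 + 0.0235 + 0.392) ≈ 2.0917.
The sale removes 490 billion of base, so ΔM = m × ΔMB = 2.0917 × (−490) = -1024.933 billion.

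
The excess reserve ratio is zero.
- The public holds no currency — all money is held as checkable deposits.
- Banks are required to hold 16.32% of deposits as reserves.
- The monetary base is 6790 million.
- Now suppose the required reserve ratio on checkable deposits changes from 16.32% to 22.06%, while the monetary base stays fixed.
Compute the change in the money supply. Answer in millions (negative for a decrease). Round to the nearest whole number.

-10826 million

Initially m₁ = 1 / (0.1632) ≈ 6.12745, so M₁ = 6.12745 × 6790 = 41605.3855 million.
After the change m₂ = 1 / (0.2206) ≈ 4.53309, so M₂ = 4.53309 × 6790 = 30779.6811 million.
ΔM = M₂ − M₁ = 30779.6811 − 41605.3855 = -10825.7044 million.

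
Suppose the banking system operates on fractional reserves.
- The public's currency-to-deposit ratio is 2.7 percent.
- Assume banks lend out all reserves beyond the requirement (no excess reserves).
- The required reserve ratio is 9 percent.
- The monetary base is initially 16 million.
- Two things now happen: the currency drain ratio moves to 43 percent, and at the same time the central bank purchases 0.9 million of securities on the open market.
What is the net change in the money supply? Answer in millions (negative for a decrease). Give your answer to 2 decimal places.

-93.97 million

Before: m₁ = (1 + 0.027) / (0.09 + 0.027) ≈ 8.77778, MB₁ = 16, so M₁ = 8.77778 × 16 ≈ 140.4445 million.
After: m₂ = (1 + 0.43) / (0.09 + 0.43) = 2.75, MB₂ = 16 + 0.9 = 16.9, so M₂ = 2.75 × 16.9 = 46.475 million.
ΔM = M₂ − M₁ = 46.475 − 140.4445 = -93.9695 million.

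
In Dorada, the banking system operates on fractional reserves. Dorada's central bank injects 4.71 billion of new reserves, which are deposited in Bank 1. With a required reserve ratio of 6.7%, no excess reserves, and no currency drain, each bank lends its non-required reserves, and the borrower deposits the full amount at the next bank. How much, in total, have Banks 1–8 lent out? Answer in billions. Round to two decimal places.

27.93 billion

Bank i lends (1 − rr)^i of the original deposit: Bank 1 lends 4.71·0.9330 ≈ 4.3944, Bank 2 lends 4.71·0.9330² ≈ 4.1000, and so on.
Summing a geometric series: total = 4.71·[0.9330·(1 − 0.9330^8) / (1 − 0.9330)] ≈ 27.9285 billion.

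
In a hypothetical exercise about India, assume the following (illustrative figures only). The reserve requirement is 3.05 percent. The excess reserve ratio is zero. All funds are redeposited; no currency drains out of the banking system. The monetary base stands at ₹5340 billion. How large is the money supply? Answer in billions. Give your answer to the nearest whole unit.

₹175082 billion

With no currency drain or excess reserves, the money multiplier is m = 1/rr = 1/0.0305 ≈ 32.78689.
Money supply M = m × MB = 32.78689 × 5340 = 175081.9926 billion.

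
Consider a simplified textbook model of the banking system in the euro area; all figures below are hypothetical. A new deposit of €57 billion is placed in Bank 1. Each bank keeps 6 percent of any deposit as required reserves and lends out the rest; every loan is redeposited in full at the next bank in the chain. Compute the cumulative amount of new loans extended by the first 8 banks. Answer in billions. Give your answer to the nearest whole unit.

Bank i lends (1 − rr)^i of the original deposit: Bank 1 lends 57·0.9400 = 53.5800, Bank 2 lends 57·0.9400² = 50.3652, and so on.
Summing a geometric series: total = 57·[0.9400·(1 − 0.9400^8) / (1 − 0.9400)] ≈ 348.6549 billion.

€349 billion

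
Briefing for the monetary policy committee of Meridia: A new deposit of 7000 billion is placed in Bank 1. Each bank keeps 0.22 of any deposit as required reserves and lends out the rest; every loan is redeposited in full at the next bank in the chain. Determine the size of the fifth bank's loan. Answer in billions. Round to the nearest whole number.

2021 billion

Each bank lends a fraction (1 − rr) = 0.7800 of the deposit it receives, so Bank 5 receives 7000·0.7800^4 and lends 7000·0.7800^5 ≈ 2021.0221 billion.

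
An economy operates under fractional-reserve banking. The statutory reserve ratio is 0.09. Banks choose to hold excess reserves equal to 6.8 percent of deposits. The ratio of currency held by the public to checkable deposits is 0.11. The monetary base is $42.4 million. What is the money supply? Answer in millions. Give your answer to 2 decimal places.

The money multiplier is m = (1 + c) / (rr + e + c) = (1 + 0.11) / (0.09 + 0.068 + 0.11) ≈ 4.14179.
So M = m × MB = 4.14179 × 42.4 ≈ 175.6119 million.

$175.61 million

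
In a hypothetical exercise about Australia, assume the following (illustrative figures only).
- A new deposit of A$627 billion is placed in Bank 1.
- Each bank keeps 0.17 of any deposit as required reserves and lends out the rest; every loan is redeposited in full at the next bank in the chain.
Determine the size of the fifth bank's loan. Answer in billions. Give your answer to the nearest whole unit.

Each bank lends a fraction (1 − rr) = 0.8300 of the deposit it receives, so Bank 5 receives 627·0.8300^4 and lends 627·0.8300^5 ≈ 246.9778 billion.

A$247 billion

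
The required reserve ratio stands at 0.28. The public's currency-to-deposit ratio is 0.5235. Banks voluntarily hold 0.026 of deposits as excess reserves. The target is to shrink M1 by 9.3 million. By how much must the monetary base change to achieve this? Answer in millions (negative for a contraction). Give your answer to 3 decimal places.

The money multiplier is m = (1 + c) / (rr + e + c) = (1 + 0.5235) / (0.28 + 0.026 + 0.5235) ≈ 1.83665.
ΔMB = ΔM / m = (−9.3) / 1.83665 ≈ -5.0636 million.

-5.064 million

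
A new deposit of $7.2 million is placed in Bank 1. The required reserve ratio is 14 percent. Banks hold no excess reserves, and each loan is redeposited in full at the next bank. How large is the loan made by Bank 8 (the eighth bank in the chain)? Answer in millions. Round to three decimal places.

Each bank lends a fraction (1 − rr) = 0.8600 of the deposit it receives, so Bank 8 receives 7.2·0.8600^7 and lends 7.2·0.8600^8 ≈ 2.1544 million.

$2.154 million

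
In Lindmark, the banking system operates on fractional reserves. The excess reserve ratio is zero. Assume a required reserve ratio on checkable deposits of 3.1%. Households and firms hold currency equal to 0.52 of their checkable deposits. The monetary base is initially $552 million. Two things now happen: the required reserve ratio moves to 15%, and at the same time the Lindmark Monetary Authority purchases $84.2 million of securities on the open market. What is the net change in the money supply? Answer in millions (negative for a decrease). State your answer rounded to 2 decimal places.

Before: m₁ = (1 + 0.52) / (0.031 + 0.52) ≈ 2.758621, MB₁ = 552, so M₁ = 2.758621 × 552 ≈ 1522.7588 million.
After: m₂ = (1 + 0.52) / (0.15 + 0.52) ≈ 2.268657, MB₂ = 552 + 84.2 = 636.2, so M₂ = 2.268657 × 636.2 ≈ 1443.3196 million.
ΔM = M₂ − M₁ = 1443.3196 − 1522.7588 = -79.4392 million.

-79.44 million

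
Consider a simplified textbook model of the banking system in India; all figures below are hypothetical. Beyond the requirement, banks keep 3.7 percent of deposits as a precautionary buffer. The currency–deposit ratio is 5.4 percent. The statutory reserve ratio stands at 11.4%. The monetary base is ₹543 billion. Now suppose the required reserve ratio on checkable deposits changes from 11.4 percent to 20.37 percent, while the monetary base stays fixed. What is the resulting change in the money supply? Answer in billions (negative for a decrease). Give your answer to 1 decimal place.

-849.8 billion

Initially m₁ = (1 + 0.054) / (0.114 + 0.037 + 0.054) ≈ 5.14146, so M₁ = 5.14146 × 543 ≈ 2791.8128 billion.
After the change m₂ = (1 + 0.054) / (0.2037 + 0.037 + 0.054) ≈ 3.57652, so M₂ = 3.57652 × 543 ≈ 1942.0504 billion.
ΔM = M₂ − M₁ = 1942.0504 − 2791.8128 = -849.7624 billion.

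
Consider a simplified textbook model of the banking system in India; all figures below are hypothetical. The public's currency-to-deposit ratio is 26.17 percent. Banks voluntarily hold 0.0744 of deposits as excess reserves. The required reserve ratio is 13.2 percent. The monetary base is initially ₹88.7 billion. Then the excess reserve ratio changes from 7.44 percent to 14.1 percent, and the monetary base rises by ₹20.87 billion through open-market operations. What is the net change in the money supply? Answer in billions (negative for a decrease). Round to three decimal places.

₹19.467 billion

Before: m₁ = (1 + 0.2617) / (0.132 + 0.0744 + 0.2617) ≈ 2.6953642, MB₁ = 88.7, so M₁ = 2.6953642 × 88.7 ≈ 239.0788 billion.
After: m₂ = (1 + 0.2617) / (0.132 + 0.141 + 0.2617) ≈ 2.3596409, MB₂ = 88.7 + 20.87 = 109.57, so M₂ = 2.3596409 × 109.57 ≈ 258.5459 billion.
ΔM = M₂ − M₁ = 258.5459 − 239.0788 = 19.4671 billion.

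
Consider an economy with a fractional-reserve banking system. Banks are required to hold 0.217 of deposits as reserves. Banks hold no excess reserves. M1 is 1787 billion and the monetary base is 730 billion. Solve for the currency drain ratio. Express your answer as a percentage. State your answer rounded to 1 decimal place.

Using m = M/MB = 1787/730 ≈ 2.447945. From m = (1 + c)/(c + rr + e), rearranging gives 1 + c = m·(c + rr + e), so c·(1 − m) = m·(rr + e) − 1.
Hence c = [m·(rr + e) − 1]/(1 − m) = [2.447945 × (0.217 + 0) − 1] / (1 − 2.447945) ≈ 0.323766.

32.4%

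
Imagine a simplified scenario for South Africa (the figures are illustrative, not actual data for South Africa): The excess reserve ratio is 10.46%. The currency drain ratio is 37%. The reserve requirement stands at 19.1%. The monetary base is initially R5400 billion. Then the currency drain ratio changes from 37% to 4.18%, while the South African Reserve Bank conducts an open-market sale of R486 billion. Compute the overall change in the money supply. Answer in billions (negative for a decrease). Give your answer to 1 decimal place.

R4058.3 billion

Before: m₁ = (1 + 0.37) / (0.191 + 0.1046 + 0.37) ≈ 2.058293, MB₁ = 5400, so M₁ = 2.058293 × 5400 = 11114.7822 billion.
After: m₂ = (1 + 0.0418) / (0.191 + 0.1046 + 0.0418) ≈ 3.087730, MB₂ = 5400 − 486 = 4914, so M₂ = 3.087730 × 4914 ≈ 15173.1052 billion.
ΔM = M₂ − M₁ = 15173.1052 − 11114.7822 = 4058.323 billion.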